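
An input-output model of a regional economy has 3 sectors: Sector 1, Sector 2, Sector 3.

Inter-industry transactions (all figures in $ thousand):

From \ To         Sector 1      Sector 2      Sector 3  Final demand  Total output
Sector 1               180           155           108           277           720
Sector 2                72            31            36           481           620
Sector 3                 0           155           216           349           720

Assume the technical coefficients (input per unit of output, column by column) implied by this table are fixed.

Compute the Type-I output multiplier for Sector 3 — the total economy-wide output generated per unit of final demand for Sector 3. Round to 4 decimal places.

m_3 = 1.9119

Technical coefficients a_ij = z_ij / X_j:
  a_11 = 180/720 = 0.25, a_21 = 72/720 = 0.10, a_31 = 0/720 = 0.00
  a_12 = 155/620 = 0.25, a_22 = 31/620 = 0.05, a_32 = 155/620 = 0.25
  a_13 = 108/720 = 0.15, a_23 = 36/720 = 0.05, a_33 = 216/720 = 0.30
I − A =
  [   0.75    -0.25    -0.15]
  [  -0.10     0.95    -0.05]
  [   0.00    -0.25     0.70]
Cofactors of I−A, C_ij = (−1)^(i+j)·(minor ij) (rows/columns in the sector order above):
  C_11 = (0.95)(0.70) − (-0.05)(-0.25) = 0.6525
  C_12 = −[(-0.10)(0.70) − (-0.05)(0.00)] = 0.0700
  C_13 = (-0.10)(-0.25) − (0.95)(0.00) = 0.0250
  C_21 = −[(-0.25)(0.70) − (-0.15)(-0.25)] = 0.2125
  C_22 = (0.75)(0.70) − (-0.15)(0.00) = 0.5250
  C_23 = −[(0.75)(-0.25) − (-0.25)(0.00)] = 0.1875
  C_31 = (-0.25)(-0.05) − (-0.15)(0.95) = 0.1550
  C_32 = −[(0.75)(-0.05) − (-0.15)(-0.10)] = 0.0525
  C_33 = (0.75)(0.95) − (-0.25)(-0.10) = 0.6875
det(I−A) = Σ_j (I−A)_1j·C_1j = (0.75)(0.6525) + (-0.25)(0.0700) + (-0.15)(0.0250) = 0.468125
adj(I−A) = Cᵀ =
  [ 0.6525   0.2125   0.1550]
  [ 0.0700   0.5250   0.0525]
  [ 0.0250   0.1875   0.6875]
(I − A)⁻¹ = adj(I−A) / det(I−A) ≈
  [   1.39386     0.45394     0.33111]
  [   0.14953     1.12150     0.11215]
  [   0.05340     0.40053     1.46862]
The output multiplier for sector j is the column-j sum of the Leontief inverse (I − A)⁻¹ = adj(I−A) / det(I−A).
Column 3 of adj(I−A): (0.1550, 0.0525, 0.6875); det(I−A) = 0.468125.
m_3 = (0.1550 + 0.0525 + 0.6875) / 0.468125 = 0.895 / 0.468125 ≈ 1.9119.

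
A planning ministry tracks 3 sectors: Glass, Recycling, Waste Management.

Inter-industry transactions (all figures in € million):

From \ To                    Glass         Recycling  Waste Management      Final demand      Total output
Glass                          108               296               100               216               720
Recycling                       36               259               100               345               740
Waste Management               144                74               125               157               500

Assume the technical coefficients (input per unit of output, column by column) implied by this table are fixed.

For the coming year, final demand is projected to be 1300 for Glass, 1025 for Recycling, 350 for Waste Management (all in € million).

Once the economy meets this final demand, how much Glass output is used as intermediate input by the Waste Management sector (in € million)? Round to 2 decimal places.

Technical coefficients a_ij = z_ij / X_j:
  a_GG = 108/720 = 0.15, a_RG = 36/720 = 0.05, a_WG = 144/720 = 0.20
  a_GR = 296/740 = 0.40, a_RR = 259/740 = 0.35, a_WR = 74/740 = 0.10
  a_GW = 100/500 = 0.20, a_RW = 100/500 = 0.20, a_WW = 125/500 = 0.25
I − A =
  [   0.85    -0.40    -0.20]
  [  -0.05     0.65    -0.20]
  [  -0.20    -0.10     0.75]
Cofactors of I−A, C_ij = (−1)^(i+j)·(minor ij) (rows/columns in the sector order above):
  C_11 = (0.65)(0.75) − (-0.20)(-0.10) = 0.4675
  C_12 = −[(-0.05)(0.75) − (-0.20)(-0.20)] = 0.0775
  C_13 = (-0.05)(-0.10) − (0.65)(-0.20) = 0.1350
  C_21 = −[(-0.40)(0.75) − (-0.20)(-0.10)] = 0.3200
  C_22 = (0.85)(0.75) − (-0.20)(-0.20) = 0.5975
  C_23 = −[(0.85)(-0.10) − (-0.40)(-0.20)] = 0.1650
  C_31 = (-0.40)(-0.20) − (-0.20)(0.65) = 0.2100
  C_32 = −[(0.85)(-0.20) − (-0.20)(-0.05)] = 0.1800
  C_33 = (0.85)(0.65) − (-0.40)(-0.05) = 0.5325
det(I−A) = Σ_j (I−A)_1j·C_1j = (0.85)(0.4675) + (-0.40)(0.0775) + (-0.20)(0.1350) = 0.339375
adj(I−A) = Cᵀ =
  [ 0.4675   0.3200   0.2100]
  [ 0.0775   0.5975   0.1800]
  [ 0.1350   0.1650   0.5325]
(I − A)⁻¹ = adj(I−A) / det(I−A) ≈
  [   1.3775     0.9429     0.6188]
  [   0.2284     1.7606     0.5304]
  [   0.3978     0.4862     1.5691]
First solve x = (I − A)⁻¹ d = adj(I−A)·d / det(I−A); in particular x_W = (0.1350·1300 + 0.1650·1025 + 0.5325·350) / 0.339375 = 531.00 / 0.339375 ≈ 1564.6409.
Intermediate flow from G to W: z_GW = a_GW · x_W = 0.20 × 531.00 / 0.339375 = 106.20 / 0.339375 ≈ 312.93.

z_GW = 312.93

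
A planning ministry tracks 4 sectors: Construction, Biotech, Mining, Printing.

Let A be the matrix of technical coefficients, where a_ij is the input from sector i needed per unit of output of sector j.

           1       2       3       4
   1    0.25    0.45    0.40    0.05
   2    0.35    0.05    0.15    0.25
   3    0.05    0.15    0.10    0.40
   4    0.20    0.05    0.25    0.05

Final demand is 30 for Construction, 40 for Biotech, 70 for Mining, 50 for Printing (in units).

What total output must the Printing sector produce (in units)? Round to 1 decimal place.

x_4 = 190.0

I − A =
  [   0.75    -0.45    -0.40    -0.05]
  [  -0.35     0.95    -0.15    -0.25]
  [  -0.05    -0.15     0.90    -0.40]
  [  -0.20    -0.05    -0.25     0.95]
Compute the cofactors C_ij = (−1)^(i+j)·(3×3 minor ij) of I−A; the adjugate is their transpose:
adj(I−A) = Cᵀ =
  [ 0.672250   0.408875   0.460500   0.336875]
  [ 0.331500   0.505625   0.309625   0.280875]
  [ 0.184875   0.177875   0.485000   0.260750]
  [ 0.207625   0.159500   0.240875   0.439250]
det(I−A) = Σ_j (I−A)_1j·C_1j = (0.75)(0.672250) + (-0.45)(0.331500) + (-0.40)(0.184875) + (-0.05)(0.207625) = 0.27068125
(I − A)⁻¹ = adj(I−A) / det(I−A) ≈
  [   2.4835     1.5105     1.7013     1.2445]
  [   1.2247     1.8680     1.1439     1.0377]
  [   0.6830     0.6571     1.7918     0.9633]
  [   0.7670     0.5893     0.8899     1.6228]
x = (I − A)⁻¹ d = adj(I−A)·d / det(I−A), with det(I−A) = 0.27068125:
  x_1 = (0.672250·30 + 0.408875·40 + 0.460500·70 + 0.336875·50) / 0.27068125 = 85.60125 / 0.27068125 ≈ 316.2
  x_2 = (0.331500·30 + 0.505625·40 + 0.309625·70 + 0.280875·50) / 0.27068125 = 65.8875 / 0.27068125 ≈ 243.4
  x_3 = (0.184875·30 + 0.177875·40 + 0.485000·70 + 0.260750·50) / 0.27068125 = 59.64875 / 0.27068125 ≈ 220.4
  x_4 = (0.207625·30 + 0.159500·40 + 0.240875·70 + 0.439250·50) / 0.27068125 = 51.4325 / 0.27068125 ≈ 190.0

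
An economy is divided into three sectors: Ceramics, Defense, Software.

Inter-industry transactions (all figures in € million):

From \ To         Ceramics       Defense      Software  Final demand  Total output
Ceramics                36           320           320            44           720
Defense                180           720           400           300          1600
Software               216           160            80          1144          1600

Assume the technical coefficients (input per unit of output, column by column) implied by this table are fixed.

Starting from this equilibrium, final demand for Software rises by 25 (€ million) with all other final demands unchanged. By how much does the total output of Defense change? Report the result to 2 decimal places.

Technical coefficients a_ij = z_ij / X_j:
  a_CC = 36/720 = 0.05, a_DC = 180/720 = 0.25, a_SC = 216/720 = 0.30
  a_CD = 320/1600 = 0.20, a_DD = 720/1600 = 0.45, a_SD = 160/1600 = 0.10
  a_CS = 320/1600 = 0.20, a_DS = 400/1600 = 0.25, a_SS = 80/1600 = 0.05
I − A =
  [   0.95    -0.20    -0.20]
  [  -0.25     0.55    -0.25]
  [  -0.30    -0.10     0.95]
Cofactors of I−A, C_ij = (−1)^(i+j)·(minor ij) (rows/columns in the sector order above):
  C_11 = (0.55)(0.95) − (-0.25)(-0.10) = 0.4975
  C_12 = −[(-0.25)(0.95) − (-0.25)(-0.30)] = 0.3125
  C_13 = (-0.25)(-0.10) − (0.55)(-0.30) = 0.1900
  C_21 = −[(-0.20)(0.95) − (-0.20)(-0.10)] = 0.2100
  C_22 = (0.95)(0.95) − (-0.20)(-0.30) = 0.8425
  C_23 = −[(0.95)(-0.10) − (-0.20)(-0.30)] = 0.1550
  C_31 = (-0.20)(-0.25) − (-0.20)(0.55) = 0.1600
  C_32 = −[(0.95)(-0.25) − (-0.20)(-0.25)] = 0.2875
  C_33 = (0.95)(0.55) − (-0.20)(-0.25) = 0.4725
det(I−A) = Σ_j (I−A)_1j·C_1j = (0.95)(0.4975) + (-0.20)(0.3125) + (-0.20)(0.1900) = 0.372125
adj(I−A) = Cᵀ =
  [ 0.4975   0.2100   0.1600]
  [ 0.3125   0.8425   0.2875]
  [ 0.1900   0.1550   0.4725]
(I − A)⁻¹ = adj(I−A) / det(I−A) ≈
  [   1.3369     0.5643     0.4300]
  [   0.8398     2.2640     0.7726]
  [   0.5106     0.4165     1.2697]
Δx = (I − A)⁻¹ Δd with Δd having +25 in the Software component and 0 elsewhere.
So Δx_D = L_DS · (+25), where L_DS = adj(I−A)_DS / det(I−A) = 0.2875 / 0.372125.
Δx_D = 0.2875 × (+25) / 0.372125 = 7.1875 / 0.372125 ≈ 19.31.

Δx_D = 19.31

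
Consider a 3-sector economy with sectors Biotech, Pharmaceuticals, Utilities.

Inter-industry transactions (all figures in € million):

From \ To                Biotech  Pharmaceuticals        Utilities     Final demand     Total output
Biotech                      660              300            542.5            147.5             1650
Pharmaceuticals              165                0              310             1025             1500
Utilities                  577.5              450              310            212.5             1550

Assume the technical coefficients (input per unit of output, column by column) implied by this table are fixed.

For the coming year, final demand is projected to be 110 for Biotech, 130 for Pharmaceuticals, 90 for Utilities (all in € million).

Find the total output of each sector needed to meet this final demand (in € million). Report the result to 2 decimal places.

x_1 = 537.19, x_2 = 273.75, x_3 = 450.18

Technical coefficients a_ij = z_ij / X_j:
  a_11 = 660/1650 = 0.40, a_21 = 165/1650 = 0.10, a_31 = 577.5/1650 = 0.35
  a_12 = 300/1500 = 0.20, a_22 = 0/1500 = 0.00, a_32 = 450/1500 = 0.30
  a_13 = 542.5/1550 = 0.35, a_23 = 310/1550 = 0.20, a_33 = 310/1550 = 0.20
I − A =
  [   0.60    -0.20    -0.35]
  [  -0.10     1.00    -0.20]
  [  -0.35    -0.30     0.80]
Cofactors of I−A, C_ij = (−1)^(i+j)·(minor ij) (rows/columns in the sector order above):
  C_11 = (1.00)(0.80) − (-0.20)(-0.30) = 0.7400
  C_12 = −[(-0.10)(0.80) − (-0.20)(-0.35)] = 0.1500
  C_13 = (-0.10)(-0.30) − (1.00)(-0.35) = 0.3800
  C_21 = −[(-0.20)(0.80) − (-0.35)(-0.30)] = 0.2650
  C_22 = (0.60)(0.80) − (-0.35)(-0.35) = 0.3575
  C_23 = −[(0.60)(-0.30) − (-0.20)(-0.35)] = 0.2500
  C_31 = (-0.20)(-0.20) − (-0.35)(1.00) = 0.3900
  C_32 = −[(0.60)(-0.20) − (-0.35)(-0.10)] = 0.1550
  C_33 = (0.60)(1.00) − (-0.20)(-0.10) = 0.5800
det(I−A) = Σ_j (I−A)_1j·C_1j = (0.60)(0.7400) + (-0.20)(0.1500) + (-0.35)(0.3800) = 0.2810
adj(I−A) = Cᵀ =
  [ 0.7400   0.2650   0.3900]
  [ 0.1500   0.3575   0.1550]
  [ 0.3800   0.2500   0.5800]
(I − A)⁻¹ = adj(I−A) / det(I−A) ≈
  [   2.6335     0.9431     1.3879]
  [   0.5338     1.2722     0.5516]
  [   1.3523     0.8897     2.0641]
x = (I − A)⁻¹ d = adj(I−A)·d / det(I−A), with det(I−A) = 0.2810:
  x_1 = (0.7400·110 + 0.2650·130 + 0.3900·90) / 0.2810 = 150.95 / 0.2810 ≈ 537.19
  x_2 = (0.1500·110 + 0.3575·130 + 0.1550·90) / 0.2810 = 76.925 / 0.2810 ≈ 273.75
  x_3 = (0.3800·110 + 0.2500·130 + 0.5800·90) / 0.2810 = 126.50 / 0.2810 ≈ 450.18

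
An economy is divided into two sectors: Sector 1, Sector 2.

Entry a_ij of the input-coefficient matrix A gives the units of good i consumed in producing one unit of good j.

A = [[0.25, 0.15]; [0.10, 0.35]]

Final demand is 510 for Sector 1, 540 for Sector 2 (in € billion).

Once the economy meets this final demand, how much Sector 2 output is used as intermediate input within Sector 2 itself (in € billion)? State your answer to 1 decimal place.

z_22 = 337.8

I − A =
  [   0.75    -0.15]
  [  -0.10     0.65]
det(I−A) = (0.75)(0.65) − (-0.15)(-0.10) = 0.4725
adj(I−A) = [[0.65, 0.15], [0.10, 0.75]]
(I − A)⁻¹ = adj(I−A) / det(I−A) ≈
  [   1.3757     0.3175]
  [   0.2116     1.5873]
First solve x = (I − A)⁻¹ d = adj(I−A)·d / det(I−A); in particular x_2 = (0.10·510 + 0.75·540) / 0.4725 = 456.00 / 0.4725 ≈ 965.079.
Intermediate flow from 2 to 2: z_22 = a_22 · x_2 = 0.35 × 456.00 / 0.4725 = 159.60 / 0.4725 ≈ 337.8.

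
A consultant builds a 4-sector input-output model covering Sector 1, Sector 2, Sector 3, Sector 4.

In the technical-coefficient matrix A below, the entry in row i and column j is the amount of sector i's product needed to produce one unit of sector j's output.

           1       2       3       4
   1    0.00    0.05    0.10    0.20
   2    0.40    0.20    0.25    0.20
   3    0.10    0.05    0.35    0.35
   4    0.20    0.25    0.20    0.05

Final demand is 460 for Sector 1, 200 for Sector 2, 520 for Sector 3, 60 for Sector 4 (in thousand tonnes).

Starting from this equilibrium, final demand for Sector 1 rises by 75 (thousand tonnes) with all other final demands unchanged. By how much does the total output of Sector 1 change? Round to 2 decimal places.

I − A =
  [   1.00    -0.05    -0.10    -0.20]
  [  -0.40     0.80    -0.25    -0.20]
  [  -0.10    -0.05     0.65    -0.35]
  [  -0.20    -0.25    -0.20     0.95]
Compute the cofactors C_ij = (−1)^(i+j)·(3×3 minor ij) of I−A; the adjugate is their transpose:
adj(I−A) = Cᵀ =
  [ 0.369750   0.075375   0.129375   0.141375]
  [ 0.290250   0.501000   0.325500   0.286500]
  [ 0.183000   0.146250   0.637000   0.304000]
  [ 0.192750   0.178500   0.247000   0.483250]
det(I−A) = Σ_j (I−A)_1j·C_1j = (1.00)(0.369750) + (-0.05)(0.290250) + (-0.10)(0.183000) + (-0.20)(0.192750) = 0.2983875
(I − A)⁻¹ = adj(I−A) / det(I−A) ≈
  [   1.2392     0.2526     0.4336     0.4738]
  [   0.9727     1.6790     1.0909     0.9602]
  [   0.6133     0.4901     2.1348     1.0188]
  [   0.6460     0.5982     0.8278     1.6195]
Δx = (I − A)⁻¹ Δd with Δd having +75 in the Sector 1 component and 0 elsewhere.
So Δx_1 = L_11 · (+75), where L_11 = adj(I−A)_11 / det(I−A) = 0.369750 / 0.2983875.
Δx_1 = 0.369750 × (+75) / 0.2983875 = 27.73125 / 0.2983875 ≈ 92.94.

Δx_1 = 92.94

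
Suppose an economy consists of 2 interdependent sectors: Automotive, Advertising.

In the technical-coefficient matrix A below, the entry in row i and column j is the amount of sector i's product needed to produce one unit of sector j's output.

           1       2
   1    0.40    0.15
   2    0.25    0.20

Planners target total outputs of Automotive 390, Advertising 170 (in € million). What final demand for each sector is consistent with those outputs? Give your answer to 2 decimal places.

I − A =
  [   0.60    -0.15]
  [  -0.25     0.80]
d = (I − A) x:
  d_1 = (+0.60)·390 + (-0.15)·170 = 208.50
  d_2 = (-0.25)·390 + (+0.80)·170 = 38.50

d_1 = 208.50, d_2 = 38.50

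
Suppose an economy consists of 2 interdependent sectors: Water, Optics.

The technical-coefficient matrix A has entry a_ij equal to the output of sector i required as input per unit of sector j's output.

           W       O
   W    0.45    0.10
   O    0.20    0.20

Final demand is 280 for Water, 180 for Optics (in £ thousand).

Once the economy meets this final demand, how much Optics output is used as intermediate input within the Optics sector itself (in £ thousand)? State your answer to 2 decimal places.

I − A =
  [   0.55    -0.10]
  [  -0.20     0.80]
det(I−A) = (0.55)(0.80) − (-0.10)(-0.20) = 0.4200
adj(I−A) = [[0.80, 0.10], [0.20, 0.55]]
(I − A)⁻¹ = adj(I−A) / det(I−A) ≈
  [   1.9048     0.2381]
  [   0.4762     1.3095]
First solve x = (I − A)⁻¹ d = adj(I−A)·d / det(I−A); in particular x_O = (0.20·280 + 0.55·180) / 0.4200 = 155.00 / 0.4200 ≈ 369.0476.
Intermediate flow from O to O: z_OO = a_OO · x_O = 0.20 × 155.00 / 0.4200 = 31.00 / 0.4200 ≈ 73.81.

z_OO = 73.81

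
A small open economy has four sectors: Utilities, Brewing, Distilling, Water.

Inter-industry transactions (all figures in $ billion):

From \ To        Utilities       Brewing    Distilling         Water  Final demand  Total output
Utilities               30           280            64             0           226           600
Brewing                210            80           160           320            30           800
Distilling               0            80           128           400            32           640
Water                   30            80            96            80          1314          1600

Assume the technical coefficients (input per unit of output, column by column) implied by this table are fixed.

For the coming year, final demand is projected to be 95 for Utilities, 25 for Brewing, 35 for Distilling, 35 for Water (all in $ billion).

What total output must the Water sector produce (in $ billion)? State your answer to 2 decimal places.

x_4 = 71.29

Technical coefficients a_ij = z_ij / X_j:
  a_11 = 30/600 = 0.05, a_21 = 210/600 = 0.35, a_31 = 0/600 = 0.00, a_41 = 30/600 = 0.05
  a_12 = 280/800 = 0.35, a_22 = 80/800 = 0.10, a_32 = 80/800 = 0.10, a_42 = 80/800 = 0.10
  a_13 = 64/640 = 0.10, a_23 = 160/640 = 0.25, a_33 = 128/640 = 0.20, a_43 = 96/640 = 0.15
  a_14 = 0/1600 = 0.00, a_24 = 320/1600 = 0.20, a_34 = 400/1600 = 0.25, a_44 = 80/1600 = 0.05
I − A =
  [   0.95    -0.35    -0.10     0.00]
  [  -0.35     0.90    -0.25    -0.20]
  [   0.00    -0.10     0.80    -0.25]
  [  -0.05    -0.10    -0.15     0.95]
Compute the cofactors C_ij = (−1)^(i+j)·(3×3 minor ij) of I−A; the adjugate is their transpose:
adj(I−A) = Cᵀ =
  [ 0.601250   0.264875   0.177125   0.102375]
  [ 0.264000   0.685125   0.288375   0.220125]
  [ 0.054250   0.118375   0.673375   0.202125]
  [ 0.068000   0.104750   0.146000   0.558750]
det(I−A) = Σ_j (I−A)_1j·C_1j = (0.95)(0.601250) + (-0.35)(0.264000) + (-0.10)(0.054250) + (0.00)(0.068000) = 0.4733625
(I − A)⁻¹ = adj(I−A) / det(I−A) ≈
  [   1.2702     0.5596     0.3742     0.2163]
  [   0.5577     1.4474     0.6092     0.4650]
  [   0.1146     0.2501     1.4225     0.4270]
  [   0.1437     0.2213     0.3084     1.1804]
x = (I − A)⁻¹ d = adj(I−A)·d / det(I−A), with det(I−A) = 0.4733625:
  x_1 = (0.601250·95 + 0.264875·25 + 0.177125·35 + 0.102375·35) / 0.4733625 = 73.523125 / 0.4733625 ≈ 155.32
  x_2 = (0.264000·95 + 0.685125·25 + 0.288375·35 + 0.220125·35) / 0.4733625 = 60.005625 / 0.4733625 ≈ 126.76
  x_3 = (0.054250·95 + 0.118375·25 + 0.673375·35 + 0.202125·35) / 0.4733625 = 38.755625 / 0.4733625 ≈ 81.87
  x_4 = (0.068000·95 + 0.104750·25 + 0.146000·35 + 0.558750·35) / 0.4733625 = 33.745 / 0.4733625 ≈ 71.29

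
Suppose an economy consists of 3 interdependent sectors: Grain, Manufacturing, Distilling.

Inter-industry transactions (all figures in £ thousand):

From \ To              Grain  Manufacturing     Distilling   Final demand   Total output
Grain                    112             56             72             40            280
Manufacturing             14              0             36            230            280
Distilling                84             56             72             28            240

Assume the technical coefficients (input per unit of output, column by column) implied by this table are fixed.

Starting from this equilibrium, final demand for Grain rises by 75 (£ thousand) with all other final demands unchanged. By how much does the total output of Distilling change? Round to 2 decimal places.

Δx_3 = 79.35

Technical coefficients a_ij = z_ij / X_j:
  a_11 = 112/280 = 0.40, a_21 = 14/280 = 0.05, a_31 = 84/280 = 0.30
  a_12 = 56/280 = 0.20, a_22 = 0/280 = 0.00, a_32 = 56/280 = 0.20
  a_13 = 72/240 = 0.30, a_23 = 36/240 = 0.15, a_33 = 72/240 = 0.30
I − A =
  [   0.60    -0.20    -0.30]
  [  -0.05     1.00    -0.15]
  [  -0.30    -0.20     0.70]
Cofactors of I−A, C_ij = (−1)^(i+j)·(minor ij) (rows/columns in the sector order above):
  C_11 = (1.00)(0.70) − (-0.15)(-0.20) = 0.6700
  C_12 = −[(-0.05)(0.70) − (-0.15)(-0.30)] = 0.0800
  C_13 = (-0.05)(-0.20) − (1.00)(-0.30) = 0.3100
  C_21 = −[(-0.20)(0.70) − (-0.30)(-0.20)] = 0.2000
  C_22 = (0.60)(0.70) − (-0.30)(-0.30) = 0.3300
  C_23 = −[(0.60)(-0.20) − (-0.20)(-0.30)] = 0.1800
  C_31 = (-0.20)(-0.15) − (-0.30)(1.00) = 0.3300
  C_32 = −[(0.60)(-0.15) − (-0.30)(-0.05)] = 0.1050
  C_33 = (0.60)(1.00) − (-0.20)(-0.05) = 0.5900
det(I−A) = Σ_j (I−A)_1j·C_1j = (0.60)(0.6700) + (-0.20)(0.0800) + (-0.30)(0.3100) = 0.2930
adj(I−A) = Cᵀ =
  [ 0.6700   0.2000   0.3300]
  [ 0.0800   0.3300   0.1050]
  [ 0.3100   0.1800   0.5900]
(I − A)⁻¹ = adj(I−A) / det(I−A) ≈
  [   2.2867     0.6826     1.1263]
  [   0.2730     1.1263     0.3584]
  [   1.0580     0.6143     2.0137]
Δx = (I − A)⁻¹ Δd with Δd having +75 in the Grain component and 0 elsewhere.
So Δx_3 = L_31 · (+75), where L_31 = adj(I−A)_31 / det(I−A) = 0.3100 / 0.2930.
Δx_3 = 0.3100 × (+75) / 0.2930 = 23.25 / 0.2930 ≈ 79.35.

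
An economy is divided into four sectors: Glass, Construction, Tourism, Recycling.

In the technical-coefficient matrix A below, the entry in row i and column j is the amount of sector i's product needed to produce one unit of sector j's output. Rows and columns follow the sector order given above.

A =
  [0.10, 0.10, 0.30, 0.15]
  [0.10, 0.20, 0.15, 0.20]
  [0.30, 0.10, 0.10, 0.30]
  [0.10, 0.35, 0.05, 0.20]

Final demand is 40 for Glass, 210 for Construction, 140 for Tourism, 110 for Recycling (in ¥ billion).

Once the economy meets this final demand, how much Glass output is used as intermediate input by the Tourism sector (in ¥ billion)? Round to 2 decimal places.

z_13 = 137.76

I − A =
  [   0.90    -0.10    -0.30    -0.15]
  [  -0.10     0.80    -0.15    -0.20]
  [  -0.30    -0.10     0.90    -0.30]
  [  -0.10    -0.35    -0.05     0.80]
Compute the cofactors C_ij = (−1)^(i+j)·(3×3 minor ij) of I−A; the adjugate is their transpose:
adj(I−A) = Cᵀ =
  [ 0.472250   0.174000   0.197875   0.206250]
  [ 0.132000   0.537750   0.145500   0.213750]
  [ 0.215500   0.207750   0.485750   0.274500]
  [ 0.130250   0.270000   0.118750   0.546000]
det(I−A) = Σ_j (I−A)_1j·C_1j = (0.90)(0.472250) + (-0.10)(0.132000) + (-0.30)(0.215500) + (-0.15)(0.130250) = 0.3276375
(I − A)⁻¹ = adj(I−A) / det(I−A) ≈
  [   1.4414     0.5311     0.6039     0.6295]
  [   0.4029     1.6413     0.4441     0.6524]
  [   0.6577     0.6341     1.4826     0.8378]
  [   0.3975     0.8241     0.3624     1.6665]
First solve x = (I − A)⁻¹ d = adj(I−A)·d / det(I−A); in particular x_3 = (0.215500·40 + 0.207750·210 + 0.485750·140 + 0.274500·110) / 0.3276375 = 150.4475 / 0.3276375 ≈ 459.1889.
Intermediate flow from 1 to 3: z_13 = a_13 · x_3 = 0.30 × 150.4475 / 0.3276375 = 45.13425 / 0.3276375 ≈ 137.76.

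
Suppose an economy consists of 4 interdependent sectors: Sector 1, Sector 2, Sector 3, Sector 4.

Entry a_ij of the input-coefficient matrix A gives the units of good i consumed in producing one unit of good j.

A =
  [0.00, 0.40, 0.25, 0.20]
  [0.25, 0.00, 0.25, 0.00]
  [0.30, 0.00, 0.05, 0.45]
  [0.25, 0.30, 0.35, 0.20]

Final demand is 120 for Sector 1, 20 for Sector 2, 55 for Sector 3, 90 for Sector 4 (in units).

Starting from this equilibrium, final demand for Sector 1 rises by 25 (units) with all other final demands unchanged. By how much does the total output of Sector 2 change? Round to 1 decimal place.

I − A =
  [   1.00    -0.40    -0.25    -0.20]
  [  -0.25     1.00    -0.25     0.00]
  [  -0.30     0.00     0.95    -0.45]
  [  -0.25    -0.30    -0.35     0.80]
Compute the cofactors C_ij = (−1)^(i+j)·(3×3 minor ij) of I−A; the adjugate is their transpose:
adj(I−A) = Cᵀ =
  [ 0.568750   0.331750   0.365000   0.347500]
  [ 0.238750   0.445875   0.255000   0.203125]
  [ 0.386250   0.294000   0.655000   0.465000]
  [ 0.436250   0.399500   0.496250   0.750000]
det(I−A) = Σ_j (I−A)_1j·C_1j = (1.00)(0.568750) + (-0.40)(0.238750) + (-0.25)(0.386250) + (-0.20)(0.436250) = 0.2894375
(I − A)⁻¹ = adj(I−A) / det(I−A) ≈
  [   1.9650     1.1462     1.2611     1.2006]
  [   0.8249     1.5405     0.8810     0.7018]
  [   1.3345     1.0158     2.2630     1.6066]
  [   1.5072     1.3803     1.7145     2.5912]
Δx = (I − A)⁻¹ Δd with Δd having +25 in the Sector 1 component and 0 elsewhere.
So Δx_2 = L_21 · (+25), where L_21 = adj(I−A)_21 / det(I−A) = 0.238750 / 0.2894375.
Δx_2 = 0.238750 × (+25) / 0.2894375 = 5.96875 / 0.2894375 ≈ 20.6.

Δx_2 = 20.6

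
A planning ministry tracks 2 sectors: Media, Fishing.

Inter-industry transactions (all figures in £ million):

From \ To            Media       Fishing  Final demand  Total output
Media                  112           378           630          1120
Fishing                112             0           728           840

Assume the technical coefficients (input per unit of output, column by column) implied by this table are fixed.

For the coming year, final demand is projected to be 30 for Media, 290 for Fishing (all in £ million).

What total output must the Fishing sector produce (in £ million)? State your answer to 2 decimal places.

Technical coefficients a_ij = z_ij / X_j:
  a_11 = 112/1120 = 0.10, a_21 = 112/1120 = 0.10
  a_12 = 378/840 = 0.45, a_22 = 0/840 = 0.00
I − A =
  [   0.90    -0.45]
  [  -0.10     1.00]
det(I−A) = (0.90)(1.00) − (-0.45)(-0.10) = 0.8550
adj(I−A) = [[1.00, 0.45], [0.10, 0.90]]
(I − A)⁻¹ = adj(I−A) / det(I−A) ≈
  [   1.1696     0.5263]
  [   0.1170     1.0526]
x = (I − A)⁻¹ d = adj(I−A)·d / det(I−A), with det(I−A) = 0.8550:
  x_1 = (1.00·30 + 0.45·290) / 0.8550 = 160.50 / 0.8550 ≈ 187.72
  x_2 = (0.10·30 + 0.90·290) / 0.8550 = 264.00 / 0.8550 ≈ 308.77

x_2 = 308.77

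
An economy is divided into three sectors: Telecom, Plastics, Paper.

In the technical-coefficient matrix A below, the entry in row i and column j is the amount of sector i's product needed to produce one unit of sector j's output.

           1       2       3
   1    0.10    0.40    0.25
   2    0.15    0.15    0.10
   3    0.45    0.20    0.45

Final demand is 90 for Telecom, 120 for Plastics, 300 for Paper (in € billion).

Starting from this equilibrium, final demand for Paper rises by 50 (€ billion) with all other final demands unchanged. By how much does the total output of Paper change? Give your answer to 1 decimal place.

Δx_3 = 141.8

I − A =
  [   0.90    -0.40    -0.25]
  [  -0.15     0.85    -0.10]
  [  -0.45    -0.20     0.55]
Cofactors of I−A, C_ij = (−1)^(i+j)·(minor ij) (rows/columns in the sector order above):
  C_11 = (0.85)(0.55) − (-0.10)(-0.20) = 0.4475
  C_12 = −[(-0.15)(0.55) − (-0.10)(-0.45)] = 0.1275
  C_13 = (-0.15)(-0.20) − (0.85)(-0.45) = 0.4125
  C_21 = −[(-0.40)(0.55) − (-0.25)(-0.20)] = 0.2700
  C_22 = (0.90)(0.55) − (-0.25)(-0.45) = 0.3825
  C_23 = −[(0.90)(-0.20) − (-0.40)(-0.45)] = 0.3600
  C_31 = (-0.40)(-0.10) − (-0.25)(0.85) = 0.2525
  C_32 = −[(0.90)(-0.10) − (-0.25)(-0.15)] = 0.1275
  C_33 = (0.90)(0.85) − (-0.40)(-0.15) = 0.7050
det(I−A) = Σ_j (I−A)_1j·C_1j = (0.90)(0.4475) + (-0.40)(0.1275) + (-0.25)(0.4125) = 0.248625
adj(I−A) = Cᵀ =
  [ 0.4475   0.2700   0.2525]
  [ 0.1275   0.3825   0.1275]
  [ 0.4125   0.3600   0.7050]
(I − A)⁻¹ = adj(I−A) / det(I−A) ≈
  [   1.7999     1.0860     1.0156]
  [   0.5128     1.5385     0.5128]
  [   1.6591     1.4480     2.8356]
Δx = (I − A)⁻¹ Δd with Δd having +50 in the Paper component and 0 elsewhere.
So Δx_3 = L_33 · (+50), where L_33 = adj(I−A)_33 / det(I−A) = 0.7050 / 0.248625.
Δx_3 = 0.7050 × (+50) / 0.248625 = 35.25 / 0.248625 ≈ 141.8.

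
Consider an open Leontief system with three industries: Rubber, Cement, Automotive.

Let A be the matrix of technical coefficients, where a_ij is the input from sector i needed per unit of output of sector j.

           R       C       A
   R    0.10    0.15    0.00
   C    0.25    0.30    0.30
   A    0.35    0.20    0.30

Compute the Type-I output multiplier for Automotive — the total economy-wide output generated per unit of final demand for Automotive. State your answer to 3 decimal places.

I − A =
  [   0.90    -0.15     0.00]
  [  -0.25     0.70    -0.30]
  [  -0.35    -0.20     0.70]
Cofactors of I−A, C_ij = (−1)^(i+j)·(minor ij) (rows/columns in the sector order above):
  C_11 = (0.70)(0.70) − (-0.30)(-0.20) = 0.4300
  C_12 = −[(-0.25)(0.70) − (-0.30)(-0.35)] = 0.2800
  C_13 = (-0.25)(-0.20) − (0.70)(-0.35) = 0.2950
  C_21 = −[(-0.15)(0.70) − (0.00)(-0.20)] = 0.1050
  C_22 = (0.90)(0.70) − (0.00)(-0.35) = 0.6300
  C_23 = −[(0.90)(-0.20) − (-0.15)(-0.35)] = 0.2325
  C_31 = (-0.15)(-0.30) − (0.00)(0.70) = 0.0450
  C_32 = −[(0.90)(-0.30) − (0.00)(-0.25)] = 0.2700
  C_33 = (0.90)(0.70) − (-0.15)(-0.25) = 0.5925
det(I−A) = Σ_j (I−A)_1j·C_1j = (0.90)(0.4300) + (-0.15)(0.2800) + (0.00)(0.2950) = 0.3450
adj(I−A) = Cᵀ =
  [ 0.4300   0.1050   0.0450]
  [ 0.2800   0.6300   0.2700]
  [ 0.2950   0.2325   0.5925]
(I − A)⁻¹ = adj(I−A) / det(I−A) ≈
  [   1.2464     0.3043     0.1304]
  [   0.8116     1.8261     0.7826]
  [   0.8551     0.6739     1.7174]
The output multiplier for sector j is the column-j sum of the Leontief inverse (I − A)⁻¹ = adj(I−A) / det(I−A).
Column A of adj(I−A): (0.0450, 0.2700, 0.5925); det(I−A) = 0.3450.
m_A = (0.0450 + 0.2700 + 0.5925) / 0.3450 = 0.9075 / 0.3450 ≈ 2.630.

m_A = 2.630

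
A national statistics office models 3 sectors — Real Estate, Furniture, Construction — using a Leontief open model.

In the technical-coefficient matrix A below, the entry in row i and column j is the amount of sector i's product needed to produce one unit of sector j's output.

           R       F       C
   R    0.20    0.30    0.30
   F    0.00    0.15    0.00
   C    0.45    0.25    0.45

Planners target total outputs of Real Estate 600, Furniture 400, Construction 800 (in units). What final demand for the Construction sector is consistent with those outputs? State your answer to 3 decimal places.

I − A =
  [   0.80    -0.30    -0.30]
  [   0.00     0.85     0.00]
  [  -0.45    -0.25     0.55]
d = (I − A) x:
  d_R = (+0.80)·600 + (-0.30)·400 + (-0.30)·800 = 120.000
  d_F = (+0.00)·600 + (+0.85)·400 + (+0.00)·800 = 340.000
  d_C = (-0.45)·600 + (-0.25)·400 + (+0.55)·800 = 70.000

d_C = 70.000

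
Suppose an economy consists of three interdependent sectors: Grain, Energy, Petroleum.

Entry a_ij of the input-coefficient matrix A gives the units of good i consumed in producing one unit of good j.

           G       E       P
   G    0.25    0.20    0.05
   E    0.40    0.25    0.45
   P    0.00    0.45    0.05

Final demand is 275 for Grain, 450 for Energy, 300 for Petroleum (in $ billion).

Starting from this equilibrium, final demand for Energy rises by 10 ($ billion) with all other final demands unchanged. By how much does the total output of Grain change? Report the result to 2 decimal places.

Δx_G = 7.14

I − A =
  [   0.75    -0.20    -0.05]
  [  -0.40     0.75    -0.45]
  [   0.00    -0.45     0.95]
Cofactors of I−A, C_ij = (−1)^(i+j)·(minor ij) (rows/columns in the sector order above):
  C_11 = (0.75)(0.95) − (-0.45)(-0.45) = 0.5100
  C_12 = −[(-0.40)(0.95) − (-0.45)(0.00)] = 0.3800
  C_13 = (-0.40)(-0.45) − (0.75)(0.00) = 0.1800
  C_21 = −[(-0.20)(0.95) − (-0.05)(-0.45)] = 0.2125
  C_22 = (0.75)(0.95) − (-0.05)(0.00) = 0.7125
  C_23 = −[(0.75)(-0.45) − (-0.20)(0.00)] = 0.3375
  C_31 = (-0.20)(-0.45) − (-0.05)(0.75) = 0.1275
  C_32 = −[(0.75)(-0.45) − (-0.05)(-0.40)] = 0.3575
  C_33 = (0.75)(0.75) − (-0.20)(-0.40) = 0.4825
det(I−A) = Σ_j (I−A)_1j·C_1j = (0.75)(0.5100) + (-0.20)(0.3800) + (-0.05)(0.1800) = 0.2975
adj(I−A) = Cᵀ =
  [ 0.5100   0.2125   0.1275]
  [ 0.3800   0.7125   0.3575]
  [ 0.1800   0.3375   0.4825]
(I − A)⁻¹ = adj(I−A) / det(I−A) ≈
  [   1.7143     0.7143     0.4286]
  [   1.2773     2.3950     1.2017]
  [   0.6050     1.1345     1.6218]
Δx = (I − A)⁻¹ Δd with Δd having +10 in the Energy component and 0 elsewhere.
So Δx_G = L_GE · (+10), where L_GE = adj(I−A)_GE / det(I−A) = 0.2125 / 0.2975.
Δx_G = 0.2125 × (+10) / 0.2975 = 2.125 / 0.2975 ≈ 7.14.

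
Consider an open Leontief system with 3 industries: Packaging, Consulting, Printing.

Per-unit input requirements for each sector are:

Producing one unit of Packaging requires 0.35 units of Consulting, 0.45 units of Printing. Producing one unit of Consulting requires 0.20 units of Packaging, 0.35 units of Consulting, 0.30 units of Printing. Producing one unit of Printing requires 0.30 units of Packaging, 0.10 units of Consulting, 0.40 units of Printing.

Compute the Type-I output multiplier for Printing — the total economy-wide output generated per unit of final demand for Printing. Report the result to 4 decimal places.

m_3 = 5.2701

I − A =
  [   1.00    -0.20    -0.30]
  [  -0.35     0.65    -0.10]
  [  -0.45    -0.30     0.60]
Cofactors of I−A, C_ij = (−1)^(i+j)·(minor ij) (rows/columns in the sector order above):
  C_11 = (0.65)(0.60) − (-0.10)(-0.30) = 0.3600
  C_12 = −[(-0.35)(0.60) − (-0.10)(-0.45)] = 0.2550
  C_13 = (-0.35)(-0.30) − (0.65)(-0.45) = 0.3975
  C_21 = −[(-0.20)(0.60) − (-0.30)(-0.30)] = 0.2100
  C_22 = (1.00)(0.60) − (-0.30)(-0.45) = 0.4650
  C_23 = −[(1.00)(-0.30) − (-0.20)(-0.45)] = 0.3900
  C_31 = (-0.20)(-0.10) − (-0.30)(0.65) = 0.2150
  C_32 = −[(1.00)(-0.10) − (-0.30)(-0.35)] = 0.2050
  C_33 = (1.00)(0.65) − (-0.20)(-0.35) = 0.5800
det(I−A) = Σ_j (I−A)_1j·C_1j = (1.00)(0.3600) + (-0.20)(0.2550) + (-0.30)(0.3975) = 0.18975
adj(I−A) = Cᵀ =
  [ 0.3600   0.2100   0.2150]
  [ 0.2550   0.4650   0.2050]
  [ 0.3975   0.3900   0.5800]
(I − A)⁻¹ = adj(I−A) / det(I−A) ≈
  [   1.89723     1.10672     1.13307]
  [   1.34387     2.45059     1.08037]
  [   2.09486     2.05534     3.05665]
The output multiplier for sector j is the column-j sum of the Leontief inverse (I − A)⁻¹ = adj(I−A) / det(I−A).
Column 3 of adj(I−A): (0.2150, 0.2050, 0.5800); det(I−A) = 0.18975.
m_3 = (0.2150 + 0.2050 + 0.5800) / 0.18975 = 1.00 / 0.18975 ≈ 5.2701.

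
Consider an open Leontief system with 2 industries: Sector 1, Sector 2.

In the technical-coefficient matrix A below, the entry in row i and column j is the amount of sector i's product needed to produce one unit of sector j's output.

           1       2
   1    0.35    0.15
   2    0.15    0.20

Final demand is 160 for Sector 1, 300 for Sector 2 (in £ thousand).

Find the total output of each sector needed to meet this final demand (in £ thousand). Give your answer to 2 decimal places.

x_1 = 347.74, x_2 = 440.20

I − A =
  [   0.65    -0.15]
  [  -0.15     0.80]
det(I−A) = (0.65)(0.80) − (-0.15)(-0.15) = 0.4975
adj(I−A) = [[0.80, 0.15], [0.15, 0.65]]
(I − A)⁻¹ = adj(I−A) / det(I−A) ≈
  [   1.6080     0.3015]
  [   0.3015     1.3065]
x = (I − A)⁻¹ d = adj(I−A)·d / det(I−A), with det(I−A) = 0.4975:
  x_1 = (0.80·160 + 0.15·300) / 0.4975 = 173.00 / 0.4975 ≈ 347.74
  x_2 = (0.15·160 + 0.65·300) / 0.4975 = 219.00 / 0.4975 ≈ 440.20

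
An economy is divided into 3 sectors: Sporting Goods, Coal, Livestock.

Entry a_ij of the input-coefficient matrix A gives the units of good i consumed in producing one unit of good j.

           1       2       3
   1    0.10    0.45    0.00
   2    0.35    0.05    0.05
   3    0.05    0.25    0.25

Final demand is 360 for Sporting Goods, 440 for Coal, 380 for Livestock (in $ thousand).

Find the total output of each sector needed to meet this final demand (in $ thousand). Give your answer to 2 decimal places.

I − A =
  [   0.90    -0.45     0.00]
  [  -0.35     0.95    -0.05]
  [  -0.05    -0.25     0.75]
Cofactors of I−A, C_ij = (−1)^(i+j)·(minor ij) (rows/columns in the sector order above):
  C_11 = (0.95)(0.75) − (-0.05)(-0.25) = 0.7000
  C_12 = −[(-0.35)(0.75) − (-0.05)(-0.05)] = 0.2650
  C_13 = (-0.35)(-0.25) − (0.95)(-0.05) = 0.1350
  C_21 = −[(-0.45)(0.75) − (0.00)(-0.25)] = 0.3375
  C_22 = (0.90)(0.75) − (0.00)(-0.05) = 0.6750
  C_23 = −[(0.90)(-0.25) − (-0.45)(-0.05)] = 0.2475
  C_31 = (-0.45)(-0.05) − (0.00)(0.95) = 0.0225
  C_32 = −[(0.90)(-0.05) − (0.00)(-0.35)] = 0.0450
  C_33 = (0.90)(0.95) − (-0.45)(-0.35) = 0.6975
det(I−A) = Σ_j (I−A)_1j·C_1j = (0.90)(0.7000) + (-0.45)(0.2650) + (0.00)(0.1350) = 0.51075
adj(I−A) = Cᵀ =
  [ 0.7000   0.3375   0.0225]
  [ 0.2650   0.6750   0.0450]
  [ 0.1350   0.2475   0.6975]
(I − A)⁻¹ = adj(I−A) / det(I−A) ≈
  [   1.3705     0.6608     0.0441]
  [   0.5188     1.3216     0.0881]
  [   0.2643     0.4846     1.3656]
x = (I − A)⁻¹ d = adj(I−A)·d / det(I−A), with det(I−A) = 0.51075:
  x_1 = (0.7000·360 + 0.3375·440 + 0.0225·380) / 0.51075 = 409.05 / 0.51075 ≈ 800.88
  x_2 = (0.2650·360 + 0.6750·440 + 0.0450·380) / 0.51075 = 409.50 / 0.51075 ≈ 801.76
  x_3 = (0.1350·360 + 0.2475·440 + 0.6975·380) / 0.51075 = 422.55 / 0.51075 ≈ 827.31

x_1 = 800.88, x_2 = 801.76, x_3 = 827.31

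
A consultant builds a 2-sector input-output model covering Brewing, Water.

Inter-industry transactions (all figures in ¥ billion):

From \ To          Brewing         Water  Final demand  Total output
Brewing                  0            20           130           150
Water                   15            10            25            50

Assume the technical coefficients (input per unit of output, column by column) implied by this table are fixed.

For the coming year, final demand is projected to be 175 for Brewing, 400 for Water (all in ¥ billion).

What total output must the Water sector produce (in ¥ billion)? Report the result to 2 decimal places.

x_2 = 549.34

Technical coefficients a_ij = z_ij / X_j:
  a_11 = 0/150 = 0.00, a_21 = 15/150 = 0.10
  a_12 = 20/50 = 0.40, a_22 = 10/50 = 0.20
I − A =
  [   1.00    -0.40]
  [  -0.10     0.80]
det(I−A) = (1.00)(0.80) − (-0.40)(-0.10) = 0.7600
adj(I−A) = [[0.80, 0.40], [0.10, 1.00]]
(I − A)⁻¹ = adj(I−A) / det(I−A) ≈
  [   1.0526     0.5263]
  [   0.1316     1.3158]
x = (I − A)⁻¹ d = adj(I−A)·d / det(I−A), with det(I−A) = 0.7600:
  x_1 = (0.80·175 + 0.40·400) / 0.7600 = 300.00 / 0.7600 ≈ 394.74
  x_2 = (0.10·175 + 1.00·400) / 0.7600 = 417.50 / 0.7600 ≈ 549.34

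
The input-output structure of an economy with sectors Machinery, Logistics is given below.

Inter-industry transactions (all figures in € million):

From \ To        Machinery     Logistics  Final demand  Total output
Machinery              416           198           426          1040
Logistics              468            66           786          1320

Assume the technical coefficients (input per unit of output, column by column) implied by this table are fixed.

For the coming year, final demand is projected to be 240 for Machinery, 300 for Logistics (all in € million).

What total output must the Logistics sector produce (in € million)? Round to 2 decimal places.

x_2 = 573.13

Technical coefficients a_ij = z_ij / X_j:
  a_11 = 416/1040 = 0.40, a_21 = 468/1040 = 0.45
  a_12 = 198/1320 = 0.15, a_22 = 66/1320 = 0.05
I − A =
  [   0.60    -0.15]
  [  -0.45     0.95]
det(I−A) = (0.60)(0.95) − (-0.15)(-0.45) = 0.5025
adj(I−A) = [[0.95, 0.15], [0.45, 0.60]]
(I − A)⁻¹ = adj(I−A) / det(I−A) ≈
  [   1.8905     0.2985]
  [   0.8955     1.1940]
x = (I − A)⁻¹ d = adj(I−A)·d / det(I−A), with det(I−A) = 0.5025:
  x_1 = (0.95·240 + 0.15·300) / 0.5025 = 273.00 / 0.5025 ≈ 543.28
  x_2 = (0.45·240 + 0.60·300) / 0.5025 = 288.00 / 0.5025 ≈ 573.13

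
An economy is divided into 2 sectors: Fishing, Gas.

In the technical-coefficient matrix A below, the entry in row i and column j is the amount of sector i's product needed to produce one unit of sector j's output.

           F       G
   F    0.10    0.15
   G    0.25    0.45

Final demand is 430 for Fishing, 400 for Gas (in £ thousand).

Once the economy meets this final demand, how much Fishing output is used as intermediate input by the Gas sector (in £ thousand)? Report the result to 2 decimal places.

I − A =
  [   0.90    -0.15]
  [  -0.25     0.55]
det(I−A) = (0.90)(0.55) − (-0.15)(-0.25) = 0.4575
adj(I−A) = [[0.55, 0.15], [0.25, 0.90]]
(I − A)⁻¹ = adj(I−A) / det(I−A) ≈
  [   1.2022     0.3279]
  [   0.5464     1.9672]
First solve x = (I − A)⁻¹ d = adj(I−A)·d / det(I−A); in particular x_G = (0.25·430 + 0.90·400) / 0.4575 = 467.50 / 0.4575 ≈ 1021.8579.
Intermediate flow from F to G: z_FG = a_FG · x_G = 0.15 × 467.50 / 0.4575 = 70.125 / 0.4575 ≈ 153.28.

z_FG = 153.28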